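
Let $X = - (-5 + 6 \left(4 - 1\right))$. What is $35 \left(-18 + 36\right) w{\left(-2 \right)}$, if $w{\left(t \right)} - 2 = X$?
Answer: $-6930$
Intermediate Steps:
$X = -13$ ($X = - (-5 + 6 \cdot 3) = - (-5 + 18) = \left(-1\right) 13 = -13$)
$w{\left(t \right)} = -11$ ($w{\left(t \right)} = 2 - 13 = -11$)
$35 \left(-18 + 36\right) w{\left(-2 \right)} = 35 \left(-18 + 36\right) \left(-11\right) = 35 \cdot 18 \left(-11\right) = 630 \left(-11\right) = -6930$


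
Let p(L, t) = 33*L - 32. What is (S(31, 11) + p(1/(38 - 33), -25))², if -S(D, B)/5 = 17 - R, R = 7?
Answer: 142129/25 ≈ 5685.2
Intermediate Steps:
S(D, B) = -50 (S(D, B) = -5*(17 - 1*7) = -5*(17 - 7) = -5*10 = -50)
p(L, t) = -32 + 33*L
(S(31, 11) + p(1/(38 - 33), -25))² = (-50 + (-32 + 33/(38 - 33)))² = (-50 + (-32 + 33/5))² = (-50 - 127/5)² = (-377/5)² = 142129/25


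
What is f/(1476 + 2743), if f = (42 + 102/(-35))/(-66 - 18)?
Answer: -114/1033655 ≈ -0.00011029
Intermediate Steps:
f = -114/245 (f = (42 + 102*(-1/35))/(-84) = (42 - 102/35)*(-1/84) = (1368/35)*(-1/84) = -114/245 ≈ -0.46531)
f/(1476 + 2743) = -114/245/(1476 + 2743) = -114/245/4219 = (1/4219)*(-114/245) = -114/1033655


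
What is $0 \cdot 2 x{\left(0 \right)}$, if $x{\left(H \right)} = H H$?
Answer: $0$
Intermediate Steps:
$x{\left(H \right)} = H^{2}$
$0 \cdot 2 x{\left(0 \right)} = 0 \cdot 2 \cdot 0^{2} = 0 \cdot 0 = 0$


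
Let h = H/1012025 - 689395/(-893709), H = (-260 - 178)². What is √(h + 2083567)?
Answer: √7575301061544127454048928226/60297056715 ≈ 1443.5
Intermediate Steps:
H = 191844 (H = (-438)² = 191844)
h = 869137684271/904455850725 (h = 191844/1012025 - 689395/(-893709) = 191844*(1/1012025) - 689395*(-1/893709) = 191844/1012025 + 689395/893709 = 869137684271/904455850725 ≈ 0.96095)
√(h + 2083567) = √(869137684271/904455850725 + 2083567) = √(1884495232665220346/904455850725) = √7575301061544127454048928226/60297056715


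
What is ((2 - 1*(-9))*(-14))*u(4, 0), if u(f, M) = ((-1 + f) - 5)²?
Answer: -616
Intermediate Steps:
u(f, M) = (-6 + f)²
((2 - 1*(-9))*(-14))*u(4, 0) = ((2 - 1*(-9))*(-14))*(-6 + 4)² = ((2 + 9)*(-14))*(-2)² = (11*(-14))*4 = -154*4 = -616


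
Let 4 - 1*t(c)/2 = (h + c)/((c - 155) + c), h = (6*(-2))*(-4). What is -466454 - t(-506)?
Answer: -544360238/1167 ≈ -4.6646e+5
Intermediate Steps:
h = 48 (h = -12*(-4) = 48)
t(c) = 8 - 2*(48 + c)/(-155 + 2*c) (t(c) = 8 - 2*(48 + c)/((c - 155) + c) = 8 - 2*(48 + c)/((-155 + c) + c) = 8 - 2*(48 + c)/(-155 + 2*c))
-466454 - t(-506) = -466454 - 2*(-668 + 7*(-506))/(-155 + 2*(-506)) = -466454 - 2*(-668 - 3542)/(-155 - 1012) = -466454 - 2*(-4210)/(-1167) = -466454 - 2*(-1)*(-4210)/1167 = -466454 - 1*8420/1167 = -466454 - 8420/1167 = -544360238/1167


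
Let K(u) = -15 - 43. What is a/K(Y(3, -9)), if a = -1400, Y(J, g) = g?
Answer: 700/29 ≈ 24.138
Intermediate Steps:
K(u) = -58
a/K(Y(3, -9)) = -1400/(-58) = -1400*(-1/58) = 700/29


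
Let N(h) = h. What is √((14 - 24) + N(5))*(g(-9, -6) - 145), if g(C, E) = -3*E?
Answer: -127*I*√5 ≈ -283.98*I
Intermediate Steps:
√((14 - 24) + N(5))*(g(-9, -6) - 145) = √((14 - 24) + 5)*(-3*(-6) - 145) = √(-10 + 5)*(18 - 145) = √(-5)*(-127) = (I*√5)*(-127) = -127*I*√5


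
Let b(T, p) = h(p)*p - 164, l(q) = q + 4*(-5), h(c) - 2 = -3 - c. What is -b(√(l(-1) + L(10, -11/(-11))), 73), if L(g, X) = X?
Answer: 5566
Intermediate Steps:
h(c) = -1 - c (h(c) = 2 + (-3 - c) = -1 - c)
l(q) = -20 + q (l(q) = q - 20 = -20 + q)
b(T, p) = -164 + p*(-1 - p) (b(T, p) = (-1 - p)*p - 164 = p*(-1 - p) - 164 = -164 + p*(-1 - p))
-b(√(l(-1) + L(10, -11/(-11))), 73) = -(-164 - 1*73*(1 + 73)) = -(-164 - 1*73*74) = -(-164 - 5402) = -1*(-5566) = 5566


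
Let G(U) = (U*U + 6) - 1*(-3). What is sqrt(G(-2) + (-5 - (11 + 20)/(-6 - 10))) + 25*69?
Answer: 1725 + sqrt(159)/4 ≈ 1728.2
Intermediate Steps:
G(U) = 9 + U**2 (G(U) = (U**2 + 6) + 3 = (6 + U**2) + 3 = 9 + U**2)
sqrt(G(-2) + (-5 - (11 + 20)/(-6 - 10))) + 25*69 = sqrt((9 + (-2)**2) + (-5 - (11 + 20)/(-6 - 10))) + 25*69 = sqrt((9 + 4) + (-5 - 31/(-16))) + 1725 = sqrt(13 + (-5 - 31*(-1)/16)) + 1725 = sqrt(13 + (-5 - 1*(-31/16))) + 1725 = sqrt(13 + (-5 + 31/16)) + 1725 = sqrt(13 - 49/16) + 1725 = sqrt(159/16) + 1725 = sqrt(159)/4 + 1725 = 1725 + sqrt(159)/4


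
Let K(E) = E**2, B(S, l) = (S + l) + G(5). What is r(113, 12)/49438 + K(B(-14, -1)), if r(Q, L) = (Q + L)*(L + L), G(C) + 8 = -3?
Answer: 16711544/24719 ≈ 676.06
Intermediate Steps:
G(C) = -11 (G(C) = -8 - 3 = -11)
r(Q, L) = 2*L*(L + Q) (r(Q, L) = (L + Q)*(2*L) = 2*L*(L + Q))
B(S, l) = -11 + S + l (B(S, l) = (S + l) - 11 = -11 + S + l)
r(113, 12)/49438 + K(B(-14, -1)) = (2*12*(12 + 113))/49438 + (-11 - 14 - 1)**2 = (2*12*125)*(1/49438) + (-26)**2 = 3000*(1/49438) + 676 = 1500/24719 + 676 = 16711544/24719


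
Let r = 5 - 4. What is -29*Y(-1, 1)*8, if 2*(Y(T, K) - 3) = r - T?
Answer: -928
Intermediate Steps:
r = 1
Y(T, K) = 7/2 - T/2 (Y(T, K) = 3 + (1 - T)/2 = 3 + (½ - T/2) = 7/2 - T/2)
-29*Y(-1, 1)*8 = -29*(7/2 - ½*(-1))*8 = -29*(7/2 + ½)*8 = -29*4*8 = -116*8 = -928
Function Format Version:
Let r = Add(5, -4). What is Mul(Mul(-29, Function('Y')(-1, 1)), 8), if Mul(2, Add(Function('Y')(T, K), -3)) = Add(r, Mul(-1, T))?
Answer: -928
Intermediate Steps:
r = 1
Function('Y')(T, K) = Add(Rational(7, 2), Mul(Rational(-1, 2), T)) (Function('Y')(T, K) = Add(3, Mul(Rational(1, 2), Add(1, Mul(-1, T)))) = Add(3, Add(Rational(1, 2), Mul(Rational(-1, 2), T))) = Add(Rational(7, 2), Mul(Rational(-1, 2), T)))
Mul(Mul(-29, Function('Y')(-1, 1)), 8) = Mul(Mul(-29, Add(Rational(7, 2), Mul(Rational(-1, 2), -1))), 8) = Mul(Mul(-29, Add(Rational(7, 2), Rational(1, 2))), 8) = Mul(Mul(-29, 4), 8) = Mul(-116, 8) = -928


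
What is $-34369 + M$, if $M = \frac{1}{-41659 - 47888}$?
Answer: $- \frac{3077640844}{89547} \approx -34369.0$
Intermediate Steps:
$M = - \frac{1}{89547}$ ($M = \frac{1}{-89547} = - \frac{1}{89547} \approx -1.1167 \cdot 10^{-5}$)
$-34369 + M = -34369 - \frac{1}{89547} = - \frac{3077640844}{89547}$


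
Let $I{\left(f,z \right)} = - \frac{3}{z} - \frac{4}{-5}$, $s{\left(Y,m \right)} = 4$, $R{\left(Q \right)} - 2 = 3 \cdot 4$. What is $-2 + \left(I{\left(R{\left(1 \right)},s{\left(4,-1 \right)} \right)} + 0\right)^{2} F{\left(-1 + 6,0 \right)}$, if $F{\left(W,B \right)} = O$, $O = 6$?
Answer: $- \frac{397}{200} \approx -1.985$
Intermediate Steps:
$R{\left(Q \right)} = 14$ ($R{\left(Q \right)} = 2 + 3 \cdot 4 = 2 + 12 = 14$)
$F{\left(W,B \right)} = 6$
$I{\left(f,z \right)} = \frac{4}{5} - \frac{3}{z}$ ($I{\left(f,z \right)} = - \frac{3}{z} - - \frac{4}{5} = - \frac{3}{z} + \frac{4}{5} = \frac{4}{5} - \frac{3}{z}$)
$-2 + \left(I{\left(R{\left(1 \right)},s{\left(4,-1 \right)} \right)} + 0\right)^{2} F{\left(-1 + 6,0 \right)} = -2 + \left(\left(\frac{4}{5} - \frac{3}{4}\right) + 0\right)^{2} \cdot 6 = -2 + \left(\frac{1}{20} + 0\right)^{2} \cdot 6 = -2 + \left(\frac{1}{20}\right)^{2} \cdot 6 = -2 + \frac{1}{400} \cdot 6 = -2 + \frac{3}{200} = - \frac{397}{200}$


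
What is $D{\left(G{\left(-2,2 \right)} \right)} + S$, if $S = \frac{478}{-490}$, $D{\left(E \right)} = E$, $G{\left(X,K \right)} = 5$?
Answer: $\frac{986}{245} \approx 4.0245$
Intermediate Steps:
$S = - \frac{239}{245}$ ($S = 478 \left(- \frac{1}{490}\right) = - \frac{239}{245} \approx -0.97551$)
$D{\left(G{\left(-2,2 \right)} \right)} + S = 5 - \frac{239}{245} = \frac{986}{245}$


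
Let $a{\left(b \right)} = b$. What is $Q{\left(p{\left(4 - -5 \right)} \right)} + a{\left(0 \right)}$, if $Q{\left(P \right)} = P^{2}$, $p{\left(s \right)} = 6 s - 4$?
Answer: $2500$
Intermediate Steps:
$p{\left(s \right)} = -4 + 6 s$
$Q{\left(p{\left(4 - -5 \right)} \right)} + a{\left(0 \right)} = \left(-4 + 6 \left(4 - -5\right)\right)^{2} + 0 = \left(-4 + 6 \left(4 + 5\right)\right)^{2} + 0 = \left(-4 + 6 \cdot 9\right)^{2} + 0 = \left(-4 + 54\right)^{2} + 0 = 50^{2} + 0 = 2500 + 0 = 2500$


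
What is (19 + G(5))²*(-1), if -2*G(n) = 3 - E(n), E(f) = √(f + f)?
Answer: -(35 + √10)²/4 ≈ -364.09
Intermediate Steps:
E(f) = √2*√f (E(f) = √(2*f) = √2*√f)
G(n) = -3/2 + √2*√n/2 (G(n) = -(3 - √2*√n)/2 = -3/2 + √2*√n/2)
(19 + G(5))²*(-1) = (19 + (-3/2 + √2*√5/2))²*(-1) = (19 + (-3/2 + √10/2))²*(-1) = (35/2 + √10/2)²*(-1) = -(35/2 + √10/2)²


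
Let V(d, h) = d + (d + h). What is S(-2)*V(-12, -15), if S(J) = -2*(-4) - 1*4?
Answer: -156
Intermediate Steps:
S(J) = 4 (S(J) = 8 - 4 = 4)
V(d, h) = h + 2*d
S(-2)*V(-12, -15) = 4*(-15 + 2*(-12)) = 4*(-15 - 24) = 4*(-39) = -156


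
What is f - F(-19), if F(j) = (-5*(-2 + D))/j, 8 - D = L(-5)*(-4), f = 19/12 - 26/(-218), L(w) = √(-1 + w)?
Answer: 3073/24852 - 20*I*√6/19 ≈ 0.12365 - 2.5784*I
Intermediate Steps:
f = 2227/1308 (f = 19*(1/12) - 26*(-1/218) = 19/12 + 13/109 = 2227/1308 ≈ 1.7026)
D = 8 + 4*I*√6 (D = 8 - √(-1 - 5)*(-4) = 8 - √(-6)*(-4) = 8 - I*√6*(-4) = 8 - (-4)*I*√6 = 8 + 4*I*√6 ≈ 8.0 + 9.798*I)
F(j) = (-30 - 20*I*√6)/j (F(j) = (-5*(-2 + (8 + 4*I*√6)))/j = (-5*(6 + 4*I*√6))/j = (-30 - 20*I*√6)/j)
f - F(-19) = 2227/1308 - 10*(-3 - 2*I*√6)/(-19) = 2227/1308 - 10*(-1)*(-3 - 2*I*√6)/19 = 2227/1308 - (30/19 + 20*I*√6/19) = 2227/1308 + (-30/19 - 20*I*√6/19) = 3073/24852 - 20*I*√6/19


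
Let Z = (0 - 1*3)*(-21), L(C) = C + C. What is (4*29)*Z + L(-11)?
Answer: 7286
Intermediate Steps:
L(C) = 2*C
Z = 63 (Z = (0 - 3)*(-21) = -3*(-21) = 63)
(4*29)*Z + L(-11) = (4*29)*63 + 2*(-11) = 116*63 - 22 = 7308 - 22 = 7286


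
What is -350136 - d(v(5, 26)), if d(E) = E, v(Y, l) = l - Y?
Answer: -350157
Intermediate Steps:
-350136 - d(v(5, 26)) = -350136 - (26 - 1*5) = -350136 - (26 - 5) = -350136 - 1*21 = -350136 - 21 = -350157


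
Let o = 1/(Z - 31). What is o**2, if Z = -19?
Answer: 1/2500 ≈ 0.00040000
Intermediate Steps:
o = -1/50 (o = 1/(-19 - 31) = 1/(-50) = -1/50 ≈ -0.020000)
o**2 = (-1/50)**2 = 1/2500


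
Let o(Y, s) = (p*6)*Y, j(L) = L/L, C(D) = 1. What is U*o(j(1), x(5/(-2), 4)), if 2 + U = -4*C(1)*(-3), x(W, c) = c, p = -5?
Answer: -300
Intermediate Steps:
j(L) = 1
o(Y, s) = -30*Y (o(Y, s) = (-5*6)*Y = -30*Y)
U = 10 (U = -2 - 4*1*(-3) = -2 - 4*(-3) = -2 + 12 = 10)
U*o(j(1), x(5/(-2), 4)) = 10*(-30*1) = 10*(-30) = -300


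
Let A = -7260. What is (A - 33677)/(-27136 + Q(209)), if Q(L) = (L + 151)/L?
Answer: 8555833/5671064 ≈ 1.5087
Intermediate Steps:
Q(L) = (151 + L)/L
(A - 33677)/(-27136 + Q(209)) = (-7260 - 33677)/(-27136 + (151 + 209)/209) = -40937/(-27136 + (1/209)*360) = -40937/(-27136 + 360/209) = -40937/(-5671064/209) = -40937*(-209/5671064) = 8555833/5671064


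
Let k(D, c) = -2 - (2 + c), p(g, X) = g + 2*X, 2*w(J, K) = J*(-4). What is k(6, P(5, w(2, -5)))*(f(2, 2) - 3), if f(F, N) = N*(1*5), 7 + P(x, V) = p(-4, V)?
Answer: 105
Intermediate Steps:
w(J, K) = -2*J (w(J, K) = (J*(-4))/2 = (-4*J)/2 = -2*J)
P(x, V) = -11 + 2*V (P(x, V) = -7 + (-4 + 2*V) = -11 + 2*V)
k(D, c) = -4 - c (k(D, c) = -2 + (-2 - c) = -4 - c)
f(F, N) = 5*N (f(F, N) = N*5 = 5*N)
k(6, P(5, w(2, -5)))*(f(2, 2) - 3) = (-4 - (-11 + 2*(-2*2)))*(5*2 - 3) = (-4 - (-11 + 2*(-4)))*(10 - 3) = (-4 - (-11 - 8))*7 = (-4 - 1*(-19))*7 = (-4 + 19)*7 = 15*7 = 105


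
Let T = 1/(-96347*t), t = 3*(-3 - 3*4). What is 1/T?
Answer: 4335615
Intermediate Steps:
t = -45 (t = 3*(-3 - 12) = 3*(-15) = -45)
T = 1/4335615 (T = 1/(-96347*(-45)) = 1/4335615 ≈ 2.3065e-7)
1/T = 1/(1/4335615) = 4335615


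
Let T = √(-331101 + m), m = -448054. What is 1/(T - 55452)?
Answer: -55452/3075703459 - I*√779155/3075703459 ≈ -1.8029e-5 - 2.8699e-7*I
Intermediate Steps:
T = I*√779155 (T = √(-331101 - 448054) = √(-779155) = I*√779155 ≈ 882.7*I)
1/(T - 55452) = 1/(I*√779155 - 55452) = 1/(-55452 + I*√779155)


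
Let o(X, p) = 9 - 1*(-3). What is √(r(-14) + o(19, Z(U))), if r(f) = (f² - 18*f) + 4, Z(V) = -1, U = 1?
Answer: 4*√29 ≈ 21.541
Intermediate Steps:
o(X, p) = 12 (o(X, p) = 9 + 3 = 12)
r(f) = 4 + f² - 18*f
√(r(-14) + o(19, Z(U))) = √((4 + (-14)² - 18*(-14)) + 12) = √((4 + 196 + 252) + 12) = √(452 + 12) = √464 = 4*√29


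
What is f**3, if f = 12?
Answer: 1728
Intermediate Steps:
f**3 = 12**3 = 1728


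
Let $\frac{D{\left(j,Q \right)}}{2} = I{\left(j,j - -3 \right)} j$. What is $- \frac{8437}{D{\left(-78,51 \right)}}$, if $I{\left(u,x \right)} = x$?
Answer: $- \frac{649}{900} \approx -0.72111$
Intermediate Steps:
$D{\left(j,Q \right)} = 2 j \left(3 + j\right)$ ($D{\left(j,Q \right)} = 2 \left(j - -3\right) j = 2 \left(j + 3\right) j = 2 \left(3 + j\right) j = 2 j \left(3 + j\right)$)
$- \frac{8437}{D{\left(-78,51 \right)}} = - \frac{8437}{2 \left(-78\right) \left(3 - 78\right)} = - \frac{8437}{2 \left(-78\right) \left(-75\right)} = - \frac{8437}{11700} = \left(-8437\right) \frac{1}{11700} = - \frac{649}{900}$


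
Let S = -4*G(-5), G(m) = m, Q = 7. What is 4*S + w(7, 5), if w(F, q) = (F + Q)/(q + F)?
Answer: 487/6 ≈ 81.167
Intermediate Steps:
w(F, q) = (7 + F)/(F + q) (w(F, q) = (F + 7)/(q + F) = (7 + F)/(F + q))
S = 20 (S = -4*(-5) = 20)
4*S + w(7, 5) = 4*20 + (7 + 7)/(7 + 5) = 80 + 14/12 = 80 + (1/12)*14 = 80 + 7/6 = 487/6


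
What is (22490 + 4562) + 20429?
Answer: 47481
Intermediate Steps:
(22490 + 4562) + 20429 = 27052 + 20429 = 47481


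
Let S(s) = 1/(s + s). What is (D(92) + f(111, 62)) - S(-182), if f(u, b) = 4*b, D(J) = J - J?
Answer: 90273/364 ≈ 248.00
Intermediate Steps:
D(J) = 0
S(s) = 1/(2*s)
(D(92) + f(111, 62)) - S(-182) = (0 + 4*62) - 1/(2*(-182)) = (0 + 248) - (-1)/(2*182) = 248 - 1*(-1/364) = 248 + 1/364 = 90273/364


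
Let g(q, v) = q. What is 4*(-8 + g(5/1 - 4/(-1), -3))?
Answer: 4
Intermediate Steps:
4*(-8 + g(5/1 - 4/(-1), -3)) = 4*(-8 + (5/1 - 4/(-1))) = 4*(-8 + (5*1 - 4*(-1))) = 4*(-8 + (5 + 4)) = 4*(-8 + 9) = 4*1 = 4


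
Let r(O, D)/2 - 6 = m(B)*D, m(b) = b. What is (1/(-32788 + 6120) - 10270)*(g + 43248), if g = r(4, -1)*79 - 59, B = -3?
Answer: -12218076784571/26668 ≈ -4.5816e+8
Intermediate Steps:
r(O, D) = 12 - 6*D (r(O, D) = 12 + 2*(-3*D) = 12 - 6*D)
g = 1363 (g = (12 - 6*(-1))*79 - 59 = (12 + 6)*79 - 59 = 18*79 - 59 = 1422 - 59 = 1363)
(1/(-32788 + 6120) - 10270)*(g + 43248) = (1/(-32788 + 6120) - 10270)*(1363 + 43248) = (1/(-26668) - 10270)*44611 = (-1/26668 - 10270)*44611 = -273880361/26668*44611 = -12218076784571/26668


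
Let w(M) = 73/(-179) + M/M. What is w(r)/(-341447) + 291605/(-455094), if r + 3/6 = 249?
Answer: -17822658025829/27814896102222 ≈ -0.64076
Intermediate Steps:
r = 497/2 (r = -½ + 249 = 497/2 ≈ 248.50)
w(M) = 106/179 (w(M) = 73*(-1/179) + 1 = -73/179 + 1 = 106/179)
w(r)/(-341447) + 291605/(-455094) = (106/179)/(-341447) + 291605/(-455094) = (106/179)*(-1/341447) + 291605*(-1/455094) = -106/61119013 - 291605/455094 = -17822658025829/27814896102222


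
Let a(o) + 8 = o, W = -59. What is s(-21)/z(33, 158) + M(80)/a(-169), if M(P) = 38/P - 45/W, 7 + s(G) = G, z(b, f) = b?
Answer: -3930851/4594920 ≈ -0.85548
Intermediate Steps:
a(o) = -8 + o
s(G) = -7 + G
M(P) = 45/59 + 38/P (M(P) = 38/P - 45/(-59) = 38/P - 45*(-1/59) = 38/P + 45/59 = 45/59 + 38/P)
s(-21)/z(33, 158) + M(80)/a(-169) = (-7 - 21)/33 + (45/59 + 38/80)/(-8 - 169) = -28*1/33 + (45/59 + 38*(1/80))/(-177) = -28/33 + (45/59 + 19/40)*(-1/177) = -28/33 + (2921/2360)*(-1/177) = -28/33 - 2921/417720 = -3930851/4594920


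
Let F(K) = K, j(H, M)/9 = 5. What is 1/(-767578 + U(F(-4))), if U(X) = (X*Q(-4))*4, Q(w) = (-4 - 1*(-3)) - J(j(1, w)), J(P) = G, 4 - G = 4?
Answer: -1/767562 ≈ -1.3028e-6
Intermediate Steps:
j(H, M) = 45 (j(H, M) = 9*5 = 45)
G = 0 (G = 4 - 1*4 = 4 - 4 = 0)
J(P) = 0
Q(w) = -1 (Q(w) = (-4 - 1*(-3)) - 1*0 = (-4 + 3) + 0 = -1 + 0 = -1)
U(X) = -4*X (U(X) = (X*(-1))*4 = -X*4 = -4*X)
1/(-767578 + U(F(-4))) = 1/(-767578 - 4*(-4)) = 1/(-767578 + 16) = 1/(-767562) = -1/767562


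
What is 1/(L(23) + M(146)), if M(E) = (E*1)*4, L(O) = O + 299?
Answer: 1/906 ≈ 0.0011038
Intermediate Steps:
L(O) = 299 + O
M(E) = 4*E (M(E) = E*4 = 4*E)
1/(L(23) + M(146)) = 1/((299 + 23) + 4*146) = 1/(322 + 584) = 1/906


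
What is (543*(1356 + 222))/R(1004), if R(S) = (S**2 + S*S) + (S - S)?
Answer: 428427/1008016 ≈ 0.42502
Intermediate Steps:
R(S) = 2*S**2 (R(S) = (S**2 + S**2) + 0 = 2*S**2 + 0 = 2*S**2)
(543*(1356 + 222))/R(1004) = (543*(1356 + 222))/((2*1004**2)) = (543*1578)/((2*1008016)) = 856854/2016032 = 856854*(1/2016032) = 428427/1008016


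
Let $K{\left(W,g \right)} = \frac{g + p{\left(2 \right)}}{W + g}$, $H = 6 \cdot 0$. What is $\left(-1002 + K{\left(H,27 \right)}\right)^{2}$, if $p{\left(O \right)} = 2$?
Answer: $\frac{730350625}{729} \approx 1.0019 \cdot 10^{6}$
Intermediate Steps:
$H = 0$
$K{\left(W,g \right)} = \frac{2 + g}{W + g}$ ($K{\left(W,g \right)} = \frac{g + 2}{W + g} = \frac{2 + g}{W + g}$)
$\left(-1002 + K{\left(H,27 \right)}\right)^{2} = \left(-1002 + \frac{2 + 27}{0 + 27}\right)^{2} = \left(-1002 + \frac{1}{27} \cdot 29\right)^{2} = \left(-1002 + \frac{29}{27}\right)^{2} = \left(- \frac{27025}{27}\right)^{2} = \frac{730350625}{729}$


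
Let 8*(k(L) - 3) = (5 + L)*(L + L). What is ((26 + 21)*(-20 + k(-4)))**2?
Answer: 715716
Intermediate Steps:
k(L) = 3 + L*(5 + L)/4 (k(L) = 3 + ((5 + L)*(L + L))/8 = 3 + ((5 + L)*(2*L))/8 = 3 + (2*L*(5 + L))/8 = 3 + L*(5 + L)/4)
((26 + 21)*(-20 + k(-4)))**2 = ((26 + 21)*(-20 + (3 + (1/4)*(-4)**2 + (5/4)*(-4))))**2 = (47*(-20 + (3 + (1/4)*16 - 5)))**2 = (47*(-20 + (3 + 4 - 5)))**2 = (47*(-20 + 2))**2 = (47*(-18))**2 = (-846)**2 = 715716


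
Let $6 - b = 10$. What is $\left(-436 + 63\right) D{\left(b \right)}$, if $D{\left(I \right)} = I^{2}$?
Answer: $-5968$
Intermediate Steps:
$b = -4$ ($b = 6 - 10 = -4$)
$\left(-436 + 63\right) D{\left(b \right)} = \left(-436 + 63\right) \left(-4\right)^{2} = \left(-373\right) 16 = -5968$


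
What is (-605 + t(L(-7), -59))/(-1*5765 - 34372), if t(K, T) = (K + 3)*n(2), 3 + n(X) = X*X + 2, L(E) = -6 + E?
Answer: 635/40137 ≈ 0.015821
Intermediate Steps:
n(X) = -1 + X² (n(X) = -3 + (X*X + 2) = -3 + (X² + 2) = -3 + (2 + X²) = -1 + X²)
t(K, T) = 9 + 3*K (t(K, T) = (K + 3)*(-1 + 2²) = (3 + K)*(-1 + 4) = (3 + K)*3 = 9 + 3*K)
(-605 + t(L(-7), -59))/(-1*5765 - 34372) = (-605 + (9 + 3*(-6 - 7)))/(-1*5765 - 34372) = (-605 + (9 + 3*(-13)))/(-5765 - 34372) = (-605 + (9 - 39))/(-40137) = (-605 - 30)*(-1/40137) = -635*(-1/40137) = 635/40137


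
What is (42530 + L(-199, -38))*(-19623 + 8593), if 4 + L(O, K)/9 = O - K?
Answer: -452726350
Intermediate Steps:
L(O, K) = -36 - 9*K + 9*O (L(O, K) = -36 + 9*(O - K) = -36 + (-9*K + 9*O) = -36 - 9*K + 9*O)
(42530 + L(-199, -38))*(-19623 + 8593) = (42530 + (-36 - 9*(-38) + 9*(-199)))*(-19623 + 8593) = (42530 + (-36 + 342 - 1791))*(-11030) = (42530 - 1485)*(-11030) = 41045*(-11030) = -452726350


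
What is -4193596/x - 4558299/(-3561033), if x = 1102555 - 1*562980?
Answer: -21769615291/3353306075 ≈ -6.4920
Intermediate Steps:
x = 539575 (x = 1102555 - 562980 = 539575)
-4193596/x - 4558299/(-3561033) = -4193596/539575 - 4558299/(-3561033) = -4193596*1/539575 - 4558299*(-1/3561033) = -21956/2825 + 1519433/1187011 = -21769615291/3353306075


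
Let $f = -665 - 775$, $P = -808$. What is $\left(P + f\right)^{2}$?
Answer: $5053504$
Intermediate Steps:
$f = -1440$ ($f = -665 - 775 = -1440$)
$\left(P + f\right)^{2} = \left(-808 - 1440\right)^{2} = \left(-2248\right)^{2} = 5053504$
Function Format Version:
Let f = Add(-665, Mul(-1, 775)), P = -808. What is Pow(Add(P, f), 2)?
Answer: 5053504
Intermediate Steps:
f = -1440 (f = Add(-665, -775) = -1440)
Pow(Add(P, f), 2) = Pow(Add(-808, -1440), 2) = Pow(-2248, 2) = 5053504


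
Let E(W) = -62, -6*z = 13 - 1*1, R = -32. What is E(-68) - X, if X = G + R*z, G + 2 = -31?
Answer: -93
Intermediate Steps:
G = -33 (G = -2 - 31 = -33)
z = -2 (z = -(13 - 1*1)/6 = -(13 - 1)/6 = -1/6*12 = -2)
X = 31 (X = -33 - 32*(-2) = -33 + 64 = 31)
E(-68) - X = -62 - 1*31 = -62 - 31 = -93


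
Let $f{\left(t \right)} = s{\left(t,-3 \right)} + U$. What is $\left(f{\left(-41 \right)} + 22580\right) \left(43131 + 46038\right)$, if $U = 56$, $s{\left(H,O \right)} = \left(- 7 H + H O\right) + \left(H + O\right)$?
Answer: $2051065338$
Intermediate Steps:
$s{\left(H,O \right)} = O - 6 H + H O$
$f{\left(t \right)} = 53 - 9 t$ ($f{\left(t \right)} = \left(-3 - 6 t + t \left(-3\right)\right) + 56 = \left(-3 - 6 t - 3 t\right) + 56 = \left(-3 - 9 t\right) + 56 = 53 - 9 t$)
$\left(f{\left(-41 \right)} + 22580\right) \left(43131 + 46038\right) = \left(\left(53 - -369\right) + 22580\right) \left(43131 + 46038\right) = \left(\left(53 + 369\right) + 22580\right) 89169 = \left(422 + 22580\right) 89169 = 23002 \cdot 89169 = 2051065338$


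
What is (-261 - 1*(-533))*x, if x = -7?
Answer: -1904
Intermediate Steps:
(-261 - 1*(-533))*x = (-261 - 1*(-533))*(-7) = (-261 + 533)*(-7) = 272*(-7) = -1904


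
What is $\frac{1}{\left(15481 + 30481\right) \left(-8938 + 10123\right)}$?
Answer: $\frac{1}{54464970} \approx 1.836 \cdot 10^{-8}$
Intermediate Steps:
$\frac{1}{\left(15481 + 30481\right) \left(-8938 + 10123\right)} = \frac{1}{45962 \cdot 1185} = \frac{1}{54464970}$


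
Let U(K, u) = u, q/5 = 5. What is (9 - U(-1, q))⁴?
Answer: 65536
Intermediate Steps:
q = 25 (q = 5*5 = 25)
(9 - U(-1, q))⁴ = (9 - 1*25)⁴ = (9 - 25)⁴ = (-16)⁴ = 65536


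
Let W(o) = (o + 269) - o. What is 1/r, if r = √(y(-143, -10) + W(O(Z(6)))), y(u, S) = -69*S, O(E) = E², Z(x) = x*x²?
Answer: √959/959 ≈ 0.032292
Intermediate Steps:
Z(x) = x³
W(o) = 269 (W(o) = (269 + o) - o = 269)
r = √959 (r = √(-69*(-10) + 269) = √(690 + 269) = √959 ≈ 30.968)
1/r = 1/(√959) = √959/959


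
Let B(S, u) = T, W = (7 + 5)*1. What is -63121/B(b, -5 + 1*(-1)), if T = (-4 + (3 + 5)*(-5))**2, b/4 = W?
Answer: -63121/1936 ≈ -32.604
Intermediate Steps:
W = 12 (W = 12*1 = 12)
b = 48 (b = 4*12 = 48)
T = 1936 (T = (-4 + 8*(-5))**2 = (-4 - 40)**2 = (-44)**2 = 1936)
B(S, u) = 1936
-63121/B(b, -5 + 1*(-1)) = -63121/1936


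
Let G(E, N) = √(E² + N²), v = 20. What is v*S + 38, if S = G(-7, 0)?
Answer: 178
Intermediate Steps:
S = 7 (S = √((-7)² + 0²) = √(49 + 0) = √49 = 7)
v*S + 38 = 20*7 + 38 = 140 + 38 = 178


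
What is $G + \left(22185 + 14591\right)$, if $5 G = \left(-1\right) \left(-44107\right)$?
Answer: $\frac{227987}{5} \approx 45597.0$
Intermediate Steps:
$G = \frac{44107}{5}$ ($G = \frac{\left(-1\right) \left(-44107\right)}{5} = \frac{1}{5} \cdot 44107 = \frac{44107}{5} \approx 8821.4$)
$G + \left(22185 + 14591\right) = \frac{44107}{5} + \left(22185 + 14591\right) = \frac{44107}{5} + 36776 = \frac{227987}{5}$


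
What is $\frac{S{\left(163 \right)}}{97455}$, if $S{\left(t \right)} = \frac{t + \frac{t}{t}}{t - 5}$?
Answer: $\frac{82}{7698945} \approx 1.0651 \cdot 10^{-5}$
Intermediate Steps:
$S{\left(t \right)} = \frac{1 + t}{-5 + t}$ ($S{\left(t \right)} = \frac{t + 1}{-5 + t} = \frac{1 + t}{-5 + t}$)
$\frac{S{\left(163 \right)}}{97455} = \frac{\frac{1}{-5 + 163} \left(1 + 163\right)}{97455} = \frac{1}{158} \cdot 164 \cdot \frac{1}{97455} = \frac{82}{79} \cdot \frac{1}{97455} = \frac{82}{7698945}$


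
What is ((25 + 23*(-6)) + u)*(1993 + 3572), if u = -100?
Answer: -1185345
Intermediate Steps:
((25 + 23*(-6)) + u)*(1993 + 3572) = ((25 + 23*(-6)) - 100)*(1993 + 3572) = ((25 - 138) - 100)*5565 = (-113 - 100)*5565 = -213*5565 = -1185345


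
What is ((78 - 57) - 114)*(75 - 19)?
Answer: -5208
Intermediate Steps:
((78 - 57) - 114)*(75 - 19) = (21 - 114)*56 = -93*56 = -5208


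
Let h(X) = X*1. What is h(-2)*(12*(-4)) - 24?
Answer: 72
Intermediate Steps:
h(X) = X
h(-2)*(12*(-4)) - 24 = -24*(-4) - 24 = -2*(-48) - 24 = 96 - 24 = 72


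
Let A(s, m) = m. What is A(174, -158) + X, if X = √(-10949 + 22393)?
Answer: -158 + 2*√2861 ≈ -51.023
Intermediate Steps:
X = 2*√2861 (X = √11444 = 2*√2861 ≈ 106.98)
A(174, -158) + X = -158 + 2*√2861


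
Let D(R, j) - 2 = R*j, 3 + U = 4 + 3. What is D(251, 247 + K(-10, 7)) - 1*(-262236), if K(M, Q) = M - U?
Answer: 320721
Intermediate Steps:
U = 4 (U = -3 + (4 + 3) = -3 + 7 = 4)
K(M, Q) = -4 + M (K(M, Q) = M - 1*4 = M - 4 = -4 + M)
D(R, j) = 2 + R*j
D(251, 247 + K(-10, 7)) - 1*(-262236) = (2 + 251*(247 + (-4 - 10))) - 1*(-262236) = (2 + 251*(247 - 14)) + 262236 = (2 + 251*233) + 262236 = (2 + 58483) + 262236 = 58485 + 262236 = 320721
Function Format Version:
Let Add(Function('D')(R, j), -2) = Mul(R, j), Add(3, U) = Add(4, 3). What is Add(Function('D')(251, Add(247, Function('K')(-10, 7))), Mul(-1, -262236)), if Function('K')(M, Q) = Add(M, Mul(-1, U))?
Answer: 320721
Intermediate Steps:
U = 4 (U = Add(-3, Add(4, 3)) = Add(-3, 7) = 4)
Function('K')(M, Q) = Add(-4, M) (Function('K')(M, Q) = Add(M, Mul(-1, 4)) = Add(M, -4) = Add(-4, M))
Function('D')(R, j) = Add(2, Mul(R, j))
Add(Function('D')(251, Add(247, Function('K')(-10, 7))), Mul(-1, -262236)) = Add(Add(2, Mul(251, Add(247, Add(-4, -10)))), Mul(-1, -262236)) = Add(Add(2, Mul(251, Add(247, -14))), 262236) = Add(Add(2, Mul(251, 233)), 262236) = Add(Add(2, 58483), 262236) = Add(58485, 262236) = 320721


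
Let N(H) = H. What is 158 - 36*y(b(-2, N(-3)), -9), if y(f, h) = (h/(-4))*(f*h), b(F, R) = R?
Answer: -2029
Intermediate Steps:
y(f, h) = -f*h²/4 (y(f, h) = (-h/4)*(f*h) = -f*h²/4)
158 - 36*y(b(-2, N(-3)), -9) = 158 - (-9)*(-3)*(-9)² = 158 - (-9)*(-3)*81 = 158 - 36*243/4 = 158 - 2187 = -2029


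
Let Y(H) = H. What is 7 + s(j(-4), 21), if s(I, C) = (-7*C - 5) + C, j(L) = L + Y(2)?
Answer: -124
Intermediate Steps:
j(L) = 2 + L (j(L) = L + 2 = 2 + L)
s(I, C) = -5 - 6*C (s(I, C) = (-5 - 7*C) + C = -5 - 6*C)
7 + s(j(-4), 21) = 7 + (-5 - 6*21) = 7 + (-5 - 126) = 7 - 131 = -124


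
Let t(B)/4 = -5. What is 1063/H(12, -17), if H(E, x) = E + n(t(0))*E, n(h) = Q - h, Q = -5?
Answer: 1063/192 ≈ 5.5365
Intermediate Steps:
t(B) = -20 (t(B) = 4*(-5) = -20)
n(h) = -5 - h
H(E, x) = 16*E (H(E, x) = E + (-5 - 1*(-20))*E = E + (-5 + 20)*E = E + 15*E = 16*E)
1063/H(12, -17) = 1063/((16*12)) = 1063/192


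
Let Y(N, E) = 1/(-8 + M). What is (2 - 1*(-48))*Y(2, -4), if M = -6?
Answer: -25/7 ≈ -3.5714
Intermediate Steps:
Y(N, E) = -1/14 (Y(N, E) = 1/(-8 - 6) = 1/(-14) = -1/14)
(2 - 1*(-48))*Y(2, -4) = (2 - 1*(-48))*(-1/14) = (2 + 48)*(-1/14) = 50*(-1/14) = -25/7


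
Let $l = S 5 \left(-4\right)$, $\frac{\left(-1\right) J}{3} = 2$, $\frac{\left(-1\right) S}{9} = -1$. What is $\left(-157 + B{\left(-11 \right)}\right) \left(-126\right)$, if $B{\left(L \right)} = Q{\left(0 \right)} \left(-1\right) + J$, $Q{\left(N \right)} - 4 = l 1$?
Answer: $-1638$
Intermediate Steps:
$S = 9$ ($S = \left(-9\right) \left(-1\right) = 9$)
$J = -6$ ($J = \left(-3\right) 2 = -6$)
$l = -180$ ($l = 9 \cdot 5 \left(-4\right) = 45 \left(-4\right) = -180$)
$Q{\left(N \right)} = -176$ ($Q{\left(N \right)} = 4 - 180 = -176$)
$B{\left(L \right)} = 170$ ($B{\left(L \right)} = \left(-176\right) \left(-1\right) - 6 = 176 - 6 = 170$)
$\left(-157 + B{\left(-11 \right)}\right) \left(-126\right) = \left(-157 + 170\right) \left(-126\right) = 13 \left(-126\right) = -1638$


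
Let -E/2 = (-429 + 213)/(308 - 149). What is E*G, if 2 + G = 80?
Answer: 11232/53 ≈ 211.92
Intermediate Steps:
G = 78 (G = -2 + 80 = 78)
E = 144/53 (E = -2*(-429 + 213)/(308 - 149) = -(-432)/159 = -2*(-72/53) = 144/53 ≈ 2.7170)
E*G = (144/53)*78 = 11232/53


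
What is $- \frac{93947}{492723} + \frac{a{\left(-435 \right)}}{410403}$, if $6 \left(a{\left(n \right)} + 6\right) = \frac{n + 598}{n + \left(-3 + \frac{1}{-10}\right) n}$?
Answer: $- \frac{372737699150}{1954744974567} \approx -0.19068$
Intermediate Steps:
$a{\left(n \right)} = -6 - \frac{5 \left(598 + n\right)}{63 n}$ ($a{\left(n \right)} = -6 + \frac{\left(n + 598\right) \frac{1}{n + \left(-3 + \frac{1}{-10}\right) n}}{6} = -6 + \frac{\left(598 + n\right) \frac{1}{n + \left(-3 - \frac{1}{10}\right) n}}{6} = -6 + \frac{\left(598 + n\right) \frac{1}{n - \frac{31 n}{10}}}{6} = -6 + \frac{\left(598 + n\right) \frac{1}{\left(- \frac{21}{10}\right) n}}{6} = -6 + \frac{\left(598 + n\right) \left(- \frac{10}{21 n}\right)}{6} = -6 + \frac{\left(- \frac{10}{21}\right) \frac{1}{n} \left(598 + n\right)}{6} = -6 - \frac{5 \left(598 + n\right)}{63 n}$)
$- \frac{93947}{492723} + \frac{a{\left(-435 \right)}}{410403} = - \frac{93947}{492723} + \frac{\frac{1}{63} \frac{1}{-435} \left(-2990 - -166605\right)}{410403} = \left(-93947\right) \frac{1}{492723} + \frac{1}{63} \left(- \frac{1}{435}\right) \left(-2990 + 166605\right) \frac{1}{410403} = - \frac{13421}{70389} + \frac{1}{63} \left(- \frac{1}{435}\right) 163615 \cdot \frac{1}{410403} = - \frac{13421}{70389} - \frac{32723}{2249418843} = - \frac{372737699150}{1954744974567}$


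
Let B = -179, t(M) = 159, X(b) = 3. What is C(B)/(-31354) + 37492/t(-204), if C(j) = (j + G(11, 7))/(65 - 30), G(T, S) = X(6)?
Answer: 20571686932/87242505 ≈ 235.80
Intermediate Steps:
G(T, S) = 3
C(j) = 3/35 + j/35 (C(j) = (j + 3)/(65 - 30) = (3 + j)/35 = (3 + j)*(1/35) = 3/35 + j/35)
C(B)/(-31354) + 37492/t(-204) = (3/35 + (1/35)*(-179))/(-31354) + 37492/159 = (3/35 - 179/35)*(-1/31354) + 37492*(1/159) = -176/35*(-1/31354) + 37492/159 = 88/548695 + 37492/159 = 20571686932/87242505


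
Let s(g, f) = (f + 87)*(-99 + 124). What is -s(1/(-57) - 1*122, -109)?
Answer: 550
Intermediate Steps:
s(g, f) = 2175 + 25*f (s(g, f) = (87 + f)*25 = 2175 + 25*f)
-s(1/(-57) - 1*122, -109) = -(2175 + 25*(-109)) = -(2175 - 2725) = -1*(-550) = 550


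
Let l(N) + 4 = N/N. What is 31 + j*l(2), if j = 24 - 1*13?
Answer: -2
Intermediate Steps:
l(N) = -3 (l(N) = -4 + N/N = -4 + 1 = -3)
j = 11 (j = 24 - 13 = 11)
31 + j*l(2) = 31 + 11*(-3) = 31 - 33 = -2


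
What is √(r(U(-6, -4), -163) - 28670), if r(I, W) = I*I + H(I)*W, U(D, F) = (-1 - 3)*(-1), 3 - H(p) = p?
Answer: I*√28491 ≈ 168.79*I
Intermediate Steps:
H(p) = 3 - p
U(D, F) = 4 (U(D, F) = -4*(-1) = 4)
r(I, W) = I² + W*(3 - I) (r(I, W) = I*I + (3 - I)*W = I² + W*(3 - I))
√(r(U(-6, -4), -163) - 28670) = √((4² - 1*(-163)*(-3 + 4)) - 28670) = √((16 - 1*(-163)*1) - 28670) = √((16 + 163) - 28670) = √(179 - 28670) = √(-28491) = I*√28491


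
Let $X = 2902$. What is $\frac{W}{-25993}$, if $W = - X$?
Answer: $\frac{2902}{25993} \approx 0.11165$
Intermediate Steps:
$W = -2902$ ($W = \left(-1\right) 2902 = -2902$)
$\frac{W}{-25993} = - \frac{2902}{-25993} = \left(-2902\right) \left(- \frac{1}{25993}\right) = \frac{2902}{25993}$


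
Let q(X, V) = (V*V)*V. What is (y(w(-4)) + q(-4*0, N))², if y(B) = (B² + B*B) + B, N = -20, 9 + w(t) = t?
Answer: 58905625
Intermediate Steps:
w(t) = -9 + t
q(X, V) = V³ (q(X, V) = V²*V = V³)
y(B) = B + 2*B² (y(B) = (B² + B²) + B = 2*B² + B = B + 2*B²)
(y(w(-4)) + q(-4*0, N))² = ((-9 - 4)*(1 + 2*(-9 - 4)) + (-20)³)² = (-13*(1 + 2*(-13)) - 8000)² = (-13*(1 - 26) - 8000)² = (-13*(-25) - 8000)² = (325 - 8000)² = (-7675)² = 58905625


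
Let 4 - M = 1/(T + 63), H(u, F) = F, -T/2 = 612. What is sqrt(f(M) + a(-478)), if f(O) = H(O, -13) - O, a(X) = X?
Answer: 2*I*sqrt(18533946)/387 ≈ 22.249*I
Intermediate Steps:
T = -1224 (T = -2*612 = -1224)
M = 4645/1161 (M = 4 - 1/(-1224 + 63) = 4 - 1/(-1161) = 4 - 1*(-1/1161) = 4 + 1/1161 = 4645/1161 ≈ 4.0009)
f(O) = -13 - O
sqrt(f(M) + a(-478)) = sqrt((-13 - 1*4645/1161) - 478) = sqrt((-13 - 4645/1161) - 478) = sqrt(-19738/1161 - 478) = sqrt(-574696/1161) = 2*I*sqrt(18533946)/387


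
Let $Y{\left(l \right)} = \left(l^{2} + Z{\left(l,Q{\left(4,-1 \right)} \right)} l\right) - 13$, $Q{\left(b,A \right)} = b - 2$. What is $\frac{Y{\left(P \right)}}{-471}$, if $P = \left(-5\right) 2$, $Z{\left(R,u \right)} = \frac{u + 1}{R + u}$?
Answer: $- \frac{121}{628} \approx -0.19268$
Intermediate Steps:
$Q{\left(b,A \right)} = -2 + b$ ($Q{\left(b,A \right)} = b - 2 = -2 + b$)
$Z{\left(R,u \right)} = \frac{1 + u}{R + u}$
$P = -10$
$Y{\left(l \right)} = -13 + l^{2} + \frac{3 l}{2 + l}$ ($Y{\left(l \right)} = \left(l^{2} + \frac{1 + \left(-2 + 4\right)}{l + \left(-2 + 4\right)} l\right) - 13 = \left(l^{2} + \frac{1 + 2}{l + 2} l\right) - 13 = \left(l^{2} + \frac{1}{2 + l} 3 l\right) - 13 = \left(l^{2} + \frac{3}{2 + l} l\right) - 13 = \left(l^{2} + \frac{3 l}{2 + l}\right) - 13 = -13 + l^{2} + \frac{3 l}{2 + l}$)
$\frac{Y{\left(P \right)}}{-471} = \frac{\frac{1}{2 - 10} \left(3 \left(-10\right) + \left(-13 + \left(-10\right)^{2}\right) \left(2 - 10\right)\right)}{-471} = \frac{-30 + \left(-13 + 100\right) \left(-8\right)}{-8} \left(- \frac{1}{471}\right) = - \frac{-30 + 87 \left(-8\right)}{8} \left(- \frac{1}{471}\right) = - \frac{-30 - 696}{8} \left(- \frac{1}{471}\right) = \left(- \frac{1}{8}\right) \left(-726\right) \left(- \frac{1}{471}\right) = \frac{363}{4} \left(- \frac{1}{471}\right) = - \frac{121}{628}$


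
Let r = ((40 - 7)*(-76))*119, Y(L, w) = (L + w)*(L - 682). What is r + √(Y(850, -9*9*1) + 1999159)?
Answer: -298452 + √2128351 ≈ -2.9699e+5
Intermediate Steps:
Y(L, w) = (-682 + L)*(L + w) (Y(L, w) = (L + w)*(-682 + L) = (-682 + L)*(L + w))
r = -298452 (r = (33*(-76))*119 = -2508*119 = -298452)
r + √(Y(850, -9*9*1) + 1999159) = -298452 + √((850² - 682*850 - 682*(-9*9) + 850*(-9*9*1)) + 1999159) = -298452 + √((722500 - 579700 - (-55242) + 850*(-81*1)) + 1999159) = -298452 + √((722500 - 579700 - 682*(-81) + 850*(-81)) + 1999159) = -298452 + √((722500 - 579700 + 55242 - 68850) + 1999159) = -298452 + √(129192 + 1999159) = -298452 + √2128351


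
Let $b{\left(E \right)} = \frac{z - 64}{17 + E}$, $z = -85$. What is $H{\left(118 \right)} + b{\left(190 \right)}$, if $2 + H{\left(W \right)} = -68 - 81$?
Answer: $- \frac{31406}{207} \approx -151.72$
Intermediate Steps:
$H{\left(W \right)} = -151$ ($H{\left(W \right)} = -2 - 149 = -151$)
$b{\left(E \right)} = - \frac{149}{17 + E}$ ($b{\left(E \right)} = \frac{-85 - 64}{17 + E} = - \frac{149}{17 + E}$)
$H{\left(118 \right)} + b{\left(190 \right)} = -151 - \frac{149}{17 + 190} = -151 - \frac{149}{207} = - \frac{31406}{207}$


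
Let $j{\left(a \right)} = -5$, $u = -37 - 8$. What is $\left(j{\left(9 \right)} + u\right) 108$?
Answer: $-5400$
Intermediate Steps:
$u = -45$
$\left(j{\left(9 \right)} + u\right) 108 = \left(-5 - 45\right) 108 = \left(-50\right) 108 = -5400$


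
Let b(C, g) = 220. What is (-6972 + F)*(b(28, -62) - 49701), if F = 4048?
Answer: 144682444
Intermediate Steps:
(-6972 + F)*(b(28, -62) - 49701) = (-6972 + 4048)*(220 - 49701) = -2924*(-49481) = 144682444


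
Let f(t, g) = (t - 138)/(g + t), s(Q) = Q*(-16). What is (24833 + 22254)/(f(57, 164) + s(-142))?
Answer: 10406227/502031 ≈ 20.728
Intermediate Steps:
s(Q) = -16*Q
f(t, g) = (-138 + t)/(g + t)
(24833 + 22254)/(f(57, 164) + s(-142)) = (24833 + 22254)/((-138 + 57)/(164 + 57) - 16*(-142)) = 47087/(-81/221 + 2272) = 47087/(502031/221) = 47087*(221/502031) = 10406227/502031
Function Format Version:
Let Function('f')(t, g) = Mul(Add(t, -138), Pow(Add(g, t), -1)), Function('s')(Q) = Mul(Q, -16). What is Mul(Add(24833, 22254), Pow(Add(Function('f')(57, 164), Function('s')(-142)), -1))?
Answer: Rational(10406227, 502031) ≈ 20.728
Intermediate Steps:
Function('s')(Q) = Mul(-16, Q)
Function('f')(t, g) = Mul(Pow(Add(g, t), -1), Add(-138, t)) (Function('f')(t, g) = Mul(Add(-138, t), Pow(Add(g, t), -1)) = Mul(Pow(Add(g, t), -1), Add(-138, t)))
Mul(Add(24833, 22254), Pow(Add(Function('f')(57, 164), Function('s')(-142)), -1)) = Mul(Add(24833, 22254), Pow(Add(Mul(Pow(Add(164, 57), -1), Add(-138, 57)), Mul(-16, -142)), -1)) = Mul(47087, Pow(Add(Mul(Pow(221, -1), -81), 2272), -1)) = Mul(47087, Pow(Add(Mul(Rational(1, 221), -81), 2272), -1)) = Mul(47087, Pow(Add(Rational(-81, 221), 2272), -1)) = Mul(47087, Pow(Rational(502031, 221), -1)) = Mul(47087, Rational(221, 502031)) = Rational(10406227, 502031)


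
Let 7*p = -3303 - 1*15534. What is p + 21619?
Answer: 18928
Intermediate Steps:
p = -2691 (p = (-3303 - 1*15534)/7 = (-3303 - 15534)/7 = (⅐)*(-18837) = -2691)
p + 21619 = -2691 + 21619 = 18928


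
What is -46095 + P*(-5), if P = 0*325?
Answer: -46095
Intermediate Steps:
P = 0
-46095 + P*(-5) = -46095 + 0*(-5) = -46095 + 0 = -46095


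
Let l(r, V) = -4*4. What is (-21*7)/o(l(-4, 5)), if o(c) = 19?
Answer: -147/19 ≈ -7.7368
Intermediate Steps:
l(r, V) = -16
(-21*7)/o(l(-4, 5)) = -21*7/19 = -147*1/19 = -147/19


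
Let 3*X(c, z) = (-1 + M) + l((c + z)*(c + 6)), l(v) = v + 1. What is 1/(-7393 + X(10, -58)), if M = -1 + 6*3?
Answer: -3/22930 ≈ -0.00013083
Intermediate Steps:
l(v) = 1 + v
M = 17 (M = -1 + 18 = 17)
X(c, z) = 17/3 + (6 + c)*(c + z)/3 (X(c, z) = ((-1 + 17) + (1 + (c + z)*(c + 6)))/3 = (16 + (1 + (c + z)*(6 + c)))/3 = (16 + (1 + (6 + c)*(c + z)))/3 = (17 + (6 + c)*(c + z))/3 = 17/3 + (6 + c)*(c + z)/3)
1/(-7393 + X(10, -58)) = 1/(-7393 + (17/3 + 2*10 + 2*(-58) + (⅓)*10² + (⅓)*10*(-58))) = 1/(-7393 + (17/3 + 20 - 116 + (⅓)*100 - 580/3)) = 1/(-7393 + (17/3 + 20 - 116 + 100/3 - 580/3)) = 1/(-7393 - 751/3) = 1/(-22930/3) = -3/22930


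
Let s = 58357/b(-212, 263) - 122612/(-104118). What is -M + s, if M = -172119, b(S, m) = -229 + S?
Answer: 188023823864/1093239 ≈ 1.7199e+5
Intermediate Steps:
s = -143379577/1093239 (s = 58357/(-229 - 212) - 122612/(-104118) = 58357/(-441) - 122612*(-1/104118) = 58357*(-1/441) + 8758/7437 = -58357/441 + 8758/7437 = -143379577/1093239 ≈ -131.15)
-M + s = -1*(-172119) - 143379577/1093239 = 172119 - 143379577/1093239 = 188023823864/1093239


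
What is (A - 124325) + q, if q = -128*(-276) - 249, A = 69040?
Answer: -20206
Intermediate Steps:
q = 35079 (q = 35328 - 249 = 35079)
(A - 124325) + q = (69040 - 124325) + 35079 = -55285 + 35079 = -20206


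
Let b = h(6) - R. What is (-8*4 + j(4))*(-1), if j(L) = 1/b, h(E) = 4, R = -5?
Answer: 287/9 ≈ 31.889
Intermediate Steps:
b = 9 (b = 4 - 1*(-5) = 4 + 5 = 9)
j(L) = 1/9
(-8*4 + j(4))*(-1) = (-8*4 + 1/9)*(-1) = (-32 + 1/9)*(-1) = -287/9*(-1) = 287/9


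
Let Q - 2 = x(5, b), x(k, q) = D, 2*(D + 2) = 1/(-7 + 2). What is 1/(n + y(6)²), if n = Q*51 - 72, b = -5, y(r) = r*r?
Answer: 10/12189 ≈ 0.00082041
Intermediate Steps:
y(r) = r²
D = -21/10 (D = -2 + 1/(2*(-7 + 2)) = -2 + (½)/(-5) = -2 + (½)*(-⅕) = -2 - ⅒ = -21/10 ≈ -2.1000)
x(k, q) = -21/10
Q = -⅒ (Q = 2 - 21/10 = -⅒ ≈ -0.10000)
n = -771/10 (n = -⅒*51 - 72 = -51/10 - 72 = -771/10 ≈ -77.100)
1/(n + y(6)²) = 1/(-771/10 + (6²)²) = 1/(-771/10 + 36²) = 1/(-771/10 + 1296) = 1/(12189/10) = 10/12189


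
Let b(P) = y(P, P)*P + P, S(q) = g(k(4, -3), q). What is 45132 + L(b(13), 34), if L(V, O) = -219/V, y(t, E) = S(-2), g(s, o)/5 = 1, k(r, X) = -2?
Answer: 1173359/26 ≈ 45129.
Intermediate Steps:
g(s, o) = 5 (g(s, o) = 5*1 = 5)
S(q) = 5
y(t, E) = 5
b(P) = 6*P (b(P) = 5*P + P = 6*P)
45132 + L(b(13), 34) = 45132 - 219/(6*13) = 45132 - 219/78 = 45132 - 219*1/78 = 45132 - 73/26 = 1173359/26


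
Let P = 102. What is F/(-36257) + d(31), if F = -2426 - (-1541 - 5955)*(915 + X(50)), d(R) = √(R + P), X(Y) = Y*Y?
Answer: -25596414/36257 + √133 ≈ -694.44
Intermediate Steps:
X(Y) = Y²
d(R) = √(102 + R) (d(R) = √(R + 102) = √(102 + R))
F = 25596414 (F = -2426 - (-1541 - 5955)*(915 + 50²) = -2426 - (-7496)*(915 + 2500) = -2426 - (-7496)*3415 = -2426 - 1*(-25598840) = -2426 + 25598840 = 25596414)
F/(-36257) + d(31) = 25596414/(-36257) + √(102 + 31) = 25596414*(-1/36257) + √133 = -25596414/36257 + √133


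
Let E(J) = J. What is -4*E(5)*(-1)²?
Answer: -20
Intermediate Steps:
-4*E(5)*(-1)² = -4*5*(-1)² = -20*1 = -20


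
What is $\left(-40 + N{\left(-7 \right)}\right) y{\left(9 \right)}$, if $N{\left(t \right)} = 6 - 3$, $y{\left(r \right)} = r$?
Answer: $-333$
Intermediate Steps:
$N{\left(t \right)} = 3$
$\left(-40 + N{\left(-7 \right)}\right) y{\left(9 \right)} = \left(-40 + 3\right) 9 = \left(-37\right) 9 = -333$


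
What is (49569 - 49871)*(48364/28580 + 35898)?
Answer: -77463996902/7145 ≈ -1.0842e+7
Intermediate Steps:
(49569 - 49871)*(48364/28580 + 35898) = -302*(48364*(1/28580) + 35898) = -302*(12091/7145 + 35898) = -302*256503301/7145 = -77463996902/7145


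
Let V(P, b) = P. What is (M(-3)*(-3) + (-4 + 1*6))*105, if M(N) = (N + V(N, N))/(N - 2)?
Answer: -168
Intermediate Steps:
M(N) = 2*N/(-2 + N) (M(N) = (N + N)/(N - 2) = (2*N)/(-2 + N) = 2*N/(-2 + N))
(M(-3)*(-3) + (-4 + 1*6))*105 = ((2*(-3)/(-2 - 3))*(-3) + (-4 + 1*6))*105 = ((2*(-3)/(-5))*(-3) + (-4 + 6))*105 = ((2*(-3)*(-1/5))*(-3) + 2)*105 = ((6/5)*(-3) + 2)*105 = (-18/5 + 2)*105 = -8/5*105 = -168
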